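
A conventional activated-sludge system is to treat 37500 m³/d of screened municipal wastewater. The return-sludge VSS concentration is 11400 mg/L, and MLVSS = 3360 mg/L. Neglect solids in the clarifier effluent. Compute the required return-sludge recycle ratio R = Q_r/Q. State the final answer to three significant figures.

R ≈ 0.418

R = Q_r/Q = X/(X_r − X) = 3360 / (11400 − 3360) = 0.4179.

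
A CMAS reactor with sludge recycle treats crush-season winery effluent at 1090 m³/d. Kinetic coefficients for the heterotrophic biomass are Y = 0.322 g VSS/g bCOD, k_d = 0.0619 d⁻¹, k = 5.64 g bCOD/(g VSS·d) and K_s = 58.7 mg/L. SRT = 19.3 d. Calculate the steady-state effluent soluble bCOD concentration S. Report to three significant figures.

For a completely mixed reactor with recycle the Lawrence–McCarty relation gives S = K_s·(1 + k_d·θ_c) / [θ_c·(Y·k − k_d) − 1] = 58.7 × (1 + 0.0619 × 19.3) / [19.3 × (0.322 × 5.64 − 0.0619) − 1] = 128.8 / 32.86 = 3.921 mg/L.

S ≈ 3.92 mg/L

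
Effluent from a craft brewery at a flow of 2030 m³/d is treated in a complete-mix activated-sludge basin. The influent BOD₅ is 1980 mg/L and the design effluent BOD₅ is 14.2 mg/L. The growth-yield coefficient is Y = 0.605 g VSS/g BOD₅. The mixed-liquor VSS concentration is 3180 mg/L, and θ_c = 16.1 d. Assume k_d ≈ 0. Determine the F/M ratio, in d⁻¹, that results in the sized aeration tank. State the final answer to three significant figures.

F/M ≈ 0.103 d⁻¹

Biomass mass balance (decay neglected): V·X = Y·Q·(S₀ − S)·θ_c, so V = 0.605 × 2030 × (1980 − 14.2) × 16.1 / 3180 = 12223 m³.
F/M = applied load / biomass = Q·S₀/(V·X) = 2030 × 1980 / (12223 × 3180) = 0.1034 d⁻¹.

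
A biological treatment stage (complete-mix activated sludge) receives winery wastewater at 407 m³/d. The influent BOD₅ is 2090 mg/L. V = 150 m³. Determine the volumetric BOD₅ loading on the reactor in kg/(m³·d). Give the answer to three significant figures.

L_v = Q S₀ / V = 407 × 2090 × 10⁻³ / 150.0 = 5.671 kg/(m³·d).

L_v ≈ 5.67 kg BOD₅/(m³·d)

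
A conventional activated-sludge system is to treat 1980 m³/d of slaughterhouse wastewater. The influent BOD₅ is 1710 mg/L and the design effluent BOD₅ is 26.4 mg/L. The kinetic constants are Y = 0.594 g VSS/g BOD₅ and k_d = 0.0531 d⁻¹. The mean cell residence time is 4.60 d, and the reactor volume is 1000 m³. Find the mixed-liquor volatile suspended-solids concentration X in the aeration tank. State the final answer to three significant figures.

X ≈ 7320 mg/L

X = Y·Q·ΔS·θ_c / [V·(1 + k_d θ_c)] = 0.594 × 1980 × (1710 − 26.4) × 4.60 / [1000 × (1 + 0.0531 × 4.60)] = 7320 mg/L.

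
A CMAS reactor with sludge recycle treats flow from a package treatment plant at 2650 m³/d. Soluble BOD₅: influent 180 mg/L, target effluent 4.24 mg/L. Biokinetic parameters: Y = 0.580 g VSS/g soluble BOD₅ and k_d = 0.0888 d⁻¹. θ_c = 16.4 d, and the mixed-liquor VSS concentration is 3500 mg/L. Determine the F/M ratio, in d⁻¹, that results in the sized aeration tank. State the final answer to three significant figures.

F/M ≈ 0.264 d⁻¹

Steady-state biomass mass balance: V·X·(1 + k_d·θ_c) = Y·Q·(S₀ − S)·θ_c, so V = 0.580 × 2650 × (180 − 4.24) × 16.4 / [3500 × (1 + 0.0888 × 16.4)] = 4.43×10^6 / 8597 = 515.3 m³.
F/M = Q·S₀ / (V·X) = 2650 × 180 / (515.3 × 3500) = 0.2645 g soluble BOD₅·(g VSS·d)⁻¹.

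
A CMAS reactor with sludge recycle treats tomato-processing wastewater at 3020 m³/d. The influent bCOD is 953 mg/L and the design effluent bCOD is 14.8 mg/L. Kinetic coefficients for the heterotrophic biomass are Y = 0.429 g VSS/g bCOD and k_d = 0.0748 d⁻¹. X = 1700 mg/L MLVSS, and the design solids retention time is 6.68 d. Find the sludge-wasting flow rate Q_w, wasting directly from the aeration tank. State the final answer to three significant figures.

Q_w ≈ 477 m³/d

Rearranging the biomass balance for a CMAS with decay, V = Y·Q·ΔS·θ_c / [X·(1+k_d θ_c)] = 0.429 × 3020 × (953 − 14.8) × 6.68 / [1700 × (1 + 0.0748 × 6.68)] = 8.12×10^6 / 2549 = 3185 m³.
Wasting from the aeration tank: Q_w = V / θ_c = 3185 / 6.68 = 476.8 m³/d.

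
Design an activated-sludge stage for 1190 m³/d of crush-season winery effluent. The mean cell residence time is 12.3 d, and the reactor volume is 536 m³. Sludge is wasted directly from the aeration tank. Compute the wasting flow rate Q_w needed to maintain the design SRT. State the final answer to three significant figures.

Q_w ≈ 43.6 m³/d

Wasting from the aeration tank: Q_w = V / θ_c = 536.0 / 12.3 = 43.58 m³/d.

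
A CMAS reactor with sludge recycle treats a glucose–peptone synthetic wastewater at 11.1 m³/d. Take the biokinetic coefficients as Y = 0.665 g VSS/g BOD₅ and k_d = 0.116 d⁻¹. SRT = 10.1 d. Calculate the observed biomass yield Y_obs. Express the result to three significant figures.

The observed yield is Y_obs = Y/(1 + k_d·θ_c) = 0.665 / (1 + 0.116 × 10.1) = 0.665 / 2.172 = 0.3062 g VSS per g BOD₅ removed.

Y_obs ≈ 0.306 g VSS/g BOD₅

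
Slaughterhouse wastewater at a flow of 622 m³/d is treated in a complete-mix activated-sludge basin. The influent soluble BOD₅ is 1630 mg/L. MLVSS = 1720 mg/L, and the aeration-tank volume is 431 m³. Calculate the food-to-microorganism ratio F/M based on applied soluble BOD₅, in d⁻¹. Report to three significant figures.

F/M = applied load / biomass = Q·S₀/(V·X) = 622 × 1630 / (431.0 × 1720) = 1.368 d⁻¹.

F/M ≈ 1.37 d⁻¹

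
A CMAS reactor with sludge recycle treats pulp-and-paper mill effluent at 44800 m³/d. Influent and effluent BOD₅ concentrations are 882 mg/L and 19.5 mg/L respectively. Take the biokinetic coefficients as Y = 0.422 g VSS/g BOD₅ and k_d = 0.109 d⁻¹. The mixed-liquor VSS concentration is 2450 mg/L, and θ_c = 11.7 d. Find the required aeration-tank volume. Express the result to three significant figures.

V ≈ 34200 m³

Steady-state biomass mass balance: V·X·(1 + k_d·θ_c) = Y·Q·(S₀ − S)·θ_c, so V = 0.422 × 44800 × (882 − 19.5) × 11.7 / [2450 × (1 + 0.109 × 11.7)] = 1.91×10^8 / 5574 = 34224 m³.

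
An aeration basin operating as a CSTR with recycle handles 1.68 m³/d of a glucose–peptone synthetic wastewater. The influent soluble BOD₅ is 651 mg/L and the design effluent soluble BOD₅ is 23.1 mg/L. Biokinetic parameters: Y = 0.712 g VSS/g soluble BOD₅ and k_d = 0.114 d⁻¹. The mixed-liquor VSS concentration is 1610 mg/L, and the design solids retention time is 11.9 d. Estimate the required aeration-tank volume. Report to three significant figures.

From the SRT design equation V = Y Q (S₀−S) θ_c / [X (1 + k_d θ_c)] = 0.712 × 1.68 × (651 − 23.1) × 11.9 / [1610 × (1 + 0.114 × 11.9)] = 8.94×10^3 / 3794 = 2.356 m³.

V ≈ 2.36 m³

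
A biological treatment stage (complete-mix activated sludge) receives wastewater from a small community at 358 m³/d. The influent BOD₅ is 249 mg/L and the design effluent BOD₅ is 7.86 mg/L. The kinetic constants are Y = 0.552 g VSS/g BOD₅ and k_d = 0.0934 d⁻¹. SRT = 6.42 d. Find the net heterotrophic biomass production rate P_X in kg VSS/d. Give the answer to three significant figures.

P_X ≈ 29.8 kg VSS/d

Correct the yield for decay: Y_obs = Y/(1 + k_d θ_c) = 0.552 / (1 + 0.0934 × 6.42) = 0.552 / 1.600 = 0.3451.
Mass of BOD₅ removed per day: Q(S₀ − S) = 358 × 241.1 g/m³ = 86.33 kg/d.
Biomass produced: P_X = Y_obs·Q·ΔS = 0.3451 × 86.33 ≈ 29.79 kg VSS/d.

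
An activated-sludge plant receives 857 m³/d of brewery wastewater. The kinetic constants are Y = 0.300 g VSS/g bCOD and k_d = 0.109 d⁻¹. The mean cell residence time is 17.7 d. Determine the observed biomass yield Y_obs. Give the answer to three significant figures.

Y_obs ≈ 0.102 g VSS/g bCOD

Correct the yield for decay: Y_obs = Y/(1 + k_d θ_c) = 0.300 / (1 + 0.109 × 17.7) = 0.300 / 2.929 = 0.1024.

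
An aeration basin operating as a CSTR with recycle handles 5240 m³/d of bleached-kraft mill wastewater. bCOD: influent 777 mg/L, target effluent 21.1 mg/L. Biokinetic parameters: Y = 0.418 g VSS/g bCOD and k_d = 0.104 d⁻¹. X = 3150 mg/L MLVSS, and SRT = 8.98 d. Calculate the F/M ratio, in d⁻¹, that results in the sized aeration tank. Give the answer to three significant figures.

From the SRT design equation V = Y Q (S₀−S) θ_c / [X (1 + k_d θ_c)] = 0.418 × 5240 × (777 − 21.1) × 8.98 / [3150 × (1 + 0.104 × 8.98)] = 1.49×10^7 / 6092 = 2441 m³.
F/M = Q·S₀ / (V·X) = 5240 × 777 / (2441 × 3150) = 0.5296 g bCOD·(g VSS·d)⁻¹.

F/M ≈ 0.530 d⁻¹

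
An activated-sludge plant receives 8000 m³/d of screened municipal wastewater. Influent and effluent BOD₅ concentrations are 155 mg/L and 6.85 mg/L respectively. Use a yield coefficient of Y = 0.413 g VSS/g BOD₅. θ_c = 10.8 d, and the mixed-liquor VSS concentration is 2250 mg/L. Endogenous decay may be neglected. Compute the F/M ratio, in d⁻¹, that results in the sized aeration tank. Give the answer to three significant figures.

V·X = Y·Q·ΔS·θ_c gives V = 0.413 × 8000 × (155 − 6.85) × 10.8 / 2250 = 2350 m³.
F/M = applied load / biomass = Q·S₀/(V·X) = 8000 × 155 / (2350 × 2250) = 0.2346 d⁻¹.

F/M ≈ 0.235 d⁻¹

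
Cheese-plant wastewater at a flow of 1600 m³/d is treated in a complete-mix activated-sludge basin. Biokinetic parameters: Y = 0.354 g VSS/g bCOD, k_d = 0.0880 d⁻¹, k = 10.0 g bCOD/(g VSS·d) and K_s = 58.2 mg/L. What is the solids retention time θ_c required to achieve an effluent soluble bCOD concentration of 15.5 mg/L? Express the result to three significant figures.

θ_c ≈ 1.52 d

At the target effluent, Y k S/(K_s+S) = 0.354×10.0×15.5/73.70 = 0.7445 d⁻¹.
Then 1/θ_c = μ − k_d = 0.7445 − 0.0880 = 0.6565 d⁻¹, giving θ_c = 1.523 d.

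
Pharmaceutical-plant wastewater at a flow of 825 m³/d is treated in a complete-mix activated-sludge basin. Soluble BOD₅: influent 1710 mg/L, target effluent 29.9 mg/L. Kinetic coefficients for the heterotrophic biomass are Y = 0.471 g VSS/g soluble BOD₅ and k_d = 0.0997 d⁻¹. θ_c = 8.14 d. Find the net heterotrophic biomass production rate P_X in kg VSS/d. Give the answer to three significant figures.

Observed yield with endogenous decay: Y_obs = Y / (1 + k_d·θ_c) = 0.471 / (1 + 0.0997 × 8.14) = 0.471 / 1.812 = 0.2600 g VSS/g soluble BOD₅.
Substrate removed = Q·(S₀ − S) = 825 m³/d × (1710 − 29.9) g/m³ = 1.39×10^6 g/d = 1386 kg/d.
Biomass produced: P_X = Y_obs·Q·ΔS = 0.2600 × 1386 ≈ 360.4 kg VSS/d.

P_X ≈ 360 kg VSS/d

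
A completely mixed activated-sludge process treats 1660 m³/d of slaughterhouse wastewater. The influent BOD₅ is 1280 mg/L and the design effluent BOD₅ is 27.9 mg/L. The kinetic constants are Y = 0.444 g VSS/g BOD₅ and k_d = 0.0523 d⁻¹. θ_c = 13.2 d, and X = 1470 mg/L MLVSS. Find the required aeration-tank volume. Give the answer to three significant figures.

V ≈ 4900 m³

From the SRT design equation V = Y Q (S₀−S) θ_c / [X (1 + k_d θ_c)] = 0.444 × 1660 × (1280 − 27.9) × 13.2 / [1470 × (1 + 0.0523 × 13.2)] = 1.22×10^7 / 2485 = 4902 m³.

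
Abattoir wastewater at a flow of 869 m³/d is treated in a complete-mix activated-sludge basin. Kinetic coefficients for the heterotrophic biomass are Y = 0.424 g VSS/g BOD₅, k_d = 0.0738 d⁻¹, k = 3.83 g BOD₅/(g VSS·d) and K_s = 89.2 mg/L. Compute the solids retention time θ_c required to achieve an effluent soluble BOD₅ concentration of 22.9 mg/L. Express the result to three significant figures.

θ_c ≈ 3.88 d

At the target effluent, Y k S/(K_s+S) = 0.424×3.83×22.9/112.1 = 0.3317 d⁻¹.
θ_c = 1/(μ − k_d) = 1/(0.3317 − 0.0738) = 1/0.2579 = 3.877 d.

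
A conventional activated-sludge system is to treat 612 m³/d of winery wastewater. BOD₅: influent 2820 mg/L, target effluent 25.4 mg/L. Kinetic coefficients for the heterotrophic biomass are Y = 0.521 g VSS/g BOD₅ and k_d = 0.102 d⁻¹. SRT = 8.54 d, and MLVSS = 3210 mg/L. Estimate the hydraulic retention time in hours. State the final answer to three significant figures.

τ ≈ 49.7 h

Steady-state biomass mass balance: V·X·(1 + k_d·θ_c) = Y·Q·(S₀ − S)·θ_c, so V = 0.521 × 612 × (2820 − 25.4) × 8.54 / [3210 × (1 + 0.102 × 8.54)] = 7.61×10^6 / 6006 = 1267 m³.
HRT = V/Q = 1267 m³ / 612 m³·d⁻¹ = 2.070 d × 24 = 49.69 h.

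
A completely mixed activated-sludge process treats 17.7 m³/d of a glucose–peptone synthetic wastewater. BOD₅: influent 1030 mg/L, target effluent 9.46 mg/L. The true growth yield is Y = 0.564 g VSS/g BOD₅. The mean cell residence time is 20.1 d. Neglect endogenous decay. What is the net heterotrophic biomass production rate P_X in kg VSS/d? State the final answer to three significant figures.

Since k_d ≈ 0, Y_obs = Y = 0.564 g VSS/g BOD₅.
Q·(S₀ − S) = 17.7 × (1030 − 9.46) × 10⁻³ = 18.06 kg/d removed.
Biomass produced: P_X = Y_obs·Q·ΔS = 0.5640 × 18.06 ≈ 10.19 kg VSS/d.

P_X ≈ 10.2 kg VSS/d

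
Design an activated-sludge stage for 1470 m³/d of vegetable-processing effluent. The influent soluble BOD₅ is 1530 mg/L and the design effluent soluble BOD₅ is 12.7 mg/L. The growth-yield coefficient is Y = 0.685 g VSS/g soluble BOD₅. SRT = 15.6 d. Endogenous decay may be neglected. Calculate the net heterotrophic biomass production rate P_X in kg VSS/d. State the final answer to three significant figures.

Since k_d ≈ 0, Y_obs = Y = 0.685 g VSS/g soluble BOD₅.
ΔS = 1530 − 12.7 = 1517 mg/L, so the substrate removal rate is 1470 × 1517/1000 = 2230 kg soluble BOD₅/d.
So the net sludge growth is P_X = 0.6850 × 2230 = 1528 kg VSS/d.

P_X ≈ 1530 kg VSS/d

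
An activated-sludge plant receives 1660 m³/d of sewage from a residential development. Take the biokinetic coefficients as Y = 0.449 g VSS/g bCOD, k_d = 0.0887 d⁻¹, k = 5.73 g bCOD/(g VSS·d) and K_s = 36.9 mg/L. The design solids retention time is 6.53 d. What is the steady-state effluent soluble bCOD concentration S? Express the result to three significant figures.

For a completely mixed reactor with recycle the Lawrence–McCarty relation gives S = K_s·(1 + k_d·θ_c) / [θ_c·(Y·k − k_d) − 1] = 36.9 × (1 + 0.0887 × 6.53) / [6.53 × (0.449 × 5.73 − 0.0887) − 1] = 58.27 / 15.22 = 3.828 mg/L.

S ≈ 3.83 mg/L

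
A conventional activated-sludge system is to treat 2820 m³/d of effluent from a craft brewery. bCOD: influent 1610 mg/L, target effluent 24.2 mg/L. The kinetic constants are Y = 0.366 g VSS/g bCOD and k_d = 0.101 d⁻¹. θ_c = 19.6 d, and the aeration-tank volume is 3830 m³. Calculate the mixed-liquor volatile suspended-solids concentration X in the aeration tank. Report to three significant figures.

Solving the biomass balance for X: X = Y Q (S₀−S) θ_c / [V (1+k_d θ_c)] = 0.366 × 2820 × (1610 − 24.2) × 19.6 / [3830 × (1 + 0.101 × 19.6)] = 2811 mg/L.

X ≈ 2810 mg/L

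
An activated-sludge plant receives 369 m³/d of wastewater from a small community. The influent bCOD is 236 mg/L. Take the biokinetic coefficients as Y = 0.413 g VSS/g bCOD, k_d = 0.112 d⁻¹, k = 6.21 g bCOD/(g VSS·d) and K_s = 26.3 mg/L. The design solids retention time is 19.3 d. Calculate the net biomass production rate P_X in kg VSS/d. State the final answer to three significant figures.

P_X ≈ 11.3 kg VSS/d

Effluent substrate depends only on kinetics and SRT: S = K_s(1 + k_d θ_c) / [θ_c(Yk − k_d) − 1] = 26.3 × (1 + 0.112 × 19.3) / [19.3 × (0.413 × 6.21 − 0.112) − 1] = 83.15 / 46.34 = 1.794 mg/L.
Correct the yield for decay: Y_obs = Y/(1 + k_d θ_c) = 0.413 / (1 + 0.112 × 19.3) = 0.413 / 3.162 = 0.1306.
Substrate removed = Q·(S₀ − S) = 369 m³/d × (236 − 1.79) g/m³ = 8.64×10^4 g/d = 86.42 kg/d.
P_X = Y_obs · Q(S₀ − S) = 0.1306 × 86.42 = 11.29 kg VSS/d.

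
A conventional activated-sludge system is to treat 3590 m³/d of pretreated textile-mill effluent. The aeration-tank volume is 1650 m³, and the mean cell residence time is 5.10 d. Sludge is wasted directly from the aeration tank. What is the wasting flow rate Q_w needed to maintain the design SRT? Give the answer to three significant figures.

Q_w ≈ 324 m³/d

For wasting at MLVSS concentration, Q_w = V/θ_c = 1650/5.10 = 323.5 m³/d.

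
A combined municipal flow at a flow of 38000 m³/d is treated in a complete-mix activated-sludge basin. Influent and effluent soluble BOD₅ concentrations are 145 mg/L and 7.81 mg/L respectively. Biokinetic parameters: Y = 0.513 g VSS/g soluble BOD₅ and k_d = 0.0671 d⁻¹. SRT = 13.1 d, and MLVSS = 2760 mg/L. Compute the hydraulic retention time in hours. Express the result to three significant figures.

Steady-state biomass mass balance: V·X·(1 + k_d·θ_c) = Y·Q·(S₀ − S)·θ_c, so V = 0.513 × 38000 × (145 − 7.81) × 13.1 / [2760 × (1 + 0.0671 × 13.1)] = 3.5×10^7 / 5186 = 6755 m³.
HRT = V/Q = 6755 m³ / 38000 m³·d⁻¹ = 0.1778 d × 24 = 4.267 h.

τ ≈ 4.27 h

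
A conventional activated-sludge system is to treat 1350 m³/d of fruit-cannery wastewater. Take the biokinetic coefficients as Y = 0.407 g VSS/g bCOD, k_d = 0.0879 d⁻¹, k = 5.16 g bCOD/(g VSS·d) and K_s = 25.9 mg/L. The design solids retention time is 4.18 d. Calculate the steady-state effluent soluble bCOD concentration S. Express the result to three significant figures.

Effluent substrate depends only on kinetics and SRT: S = K_s(1 + k_d θ_c) / [θ_c(Yk − k_d) − 1] = 25.9 × (1 + 0.0879 × 4.18) / [4.18 × (0.407 × 5.16 − 0.0879) − 1] = 35.42 / 7.411 = 4.779 mg/L.

S ≈ 4.78 mg/L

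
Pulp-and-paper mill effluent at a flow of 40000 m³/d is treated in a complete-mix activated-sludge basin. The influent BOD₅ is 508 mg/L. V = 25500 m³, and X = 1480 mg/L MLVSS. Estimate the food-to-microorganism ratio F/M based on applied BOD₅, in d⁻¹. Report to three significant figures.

F/M = applied load / biomass = Q·S₀/(V·X) = 40000 × 508 / (25500 × 1480) = 0.5384 d⁻¹.

F/M ≈ 0.538 d⁻¹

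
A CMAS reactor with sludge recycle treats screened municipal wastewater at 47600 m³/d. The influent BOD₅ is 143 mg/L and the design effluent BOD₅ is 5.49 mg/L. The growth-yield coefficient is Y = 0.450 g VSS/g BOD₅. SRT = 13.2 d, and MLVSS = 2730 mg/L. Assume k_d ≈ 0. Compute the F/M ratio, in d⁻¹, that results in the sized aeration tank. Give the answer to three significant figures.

With k_d = 0 the design equation reduces to V = Y Q (S₀−S) θ_c / X = 0.450 × 47600 × (143 − 5.49) × 13.2 / 2730 = 14242 m³.
F/M = applied load / biomass = Q·S₀/(V·X) = 47600 × 143 / (14242 × 2730) = 0.1751 d⁻¹.

F/M ≈ 0.175 d⁻¹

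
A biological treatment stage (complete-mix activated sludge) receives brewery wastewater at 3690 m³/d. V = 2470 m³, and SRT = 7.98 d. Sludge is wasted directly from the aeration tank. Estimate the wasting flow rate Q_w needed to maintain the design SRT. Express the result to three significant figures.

Wasting from the aeration tank: Q_w = V / θ_c = 2470 / 7.98 = 309.5 m³/d.

Q_w ≈ 310 m³/d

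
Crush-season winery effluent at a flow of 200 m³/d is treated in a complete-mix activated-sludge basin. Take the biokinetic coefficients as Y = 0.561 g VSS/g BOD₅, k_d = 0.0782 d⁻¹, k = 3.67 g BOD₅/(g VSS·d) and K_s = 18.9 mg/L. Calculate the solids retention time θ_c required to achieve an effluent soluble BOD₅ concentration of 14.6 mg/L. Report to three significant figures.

Specific growth rate at S = 14.6 mg/L: μ = YkS/(K_s+S) = 0.561·3.67·14.6/(18.9+14.6) = 0.8973 d⁻¹.
Then 1/θ_c = μ − k_d = 0.8973 − 0.0782 = 0.8191 d⁻¹, giving θ_c = 1.221 d.

θ_c ≈ 1.22 d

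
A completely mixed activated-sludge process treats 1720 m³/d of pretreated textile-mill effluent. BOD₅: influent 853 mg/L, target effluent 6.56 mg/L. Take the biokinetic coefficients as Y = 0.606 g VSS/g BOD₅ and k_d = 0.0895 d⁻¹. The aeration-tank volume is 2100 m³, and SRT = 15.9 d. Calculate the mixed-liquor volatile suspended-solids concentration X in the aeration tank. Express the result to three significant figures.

Solving the biomass balance for X: X = Y Q (S₀−S) θ_c / [V (1+k_d θ_c)] = 0.606 × 1720 × (853 − 6.56) × 15.9 / [2100 × (1 + 0.0895 × 15.9)] = 2757 mg/L.

X ≈ 2760 mg/L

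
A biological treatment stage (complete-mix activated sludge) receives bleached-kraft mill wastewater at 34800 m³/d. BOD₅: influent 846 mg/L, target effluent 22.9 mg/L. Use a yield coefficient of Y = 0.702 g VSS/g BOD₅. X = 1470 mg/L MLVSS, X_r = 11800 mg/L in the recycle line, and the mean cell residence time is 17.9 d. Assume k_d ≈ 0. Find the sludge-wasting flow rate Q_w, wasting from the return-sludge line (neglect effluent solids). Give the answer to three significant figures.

Q_w ≈ 1700 m³/d

With k_d = 0 the design equation reduces to V = Y Q (S₀−S) θ_c / X = 0.702 × 34800 × (846 − 22.9) × 17.9 / 1470 = 244853 m³.
Q_w = (V·X)/(θ_c X_r) = 244853 × 1470 / (17.9 × 11800) = 1704 m³/d.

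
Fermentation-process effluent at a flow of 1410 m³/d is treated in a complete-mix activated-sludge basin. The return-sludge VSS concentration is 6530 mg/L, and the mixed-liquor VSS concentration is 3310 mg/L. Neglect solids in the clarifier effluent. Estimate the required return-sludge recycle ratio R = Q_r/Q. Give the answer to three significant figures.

R ≈ 1.03

R = Q_r/Q = X/(X_r − X) = 3310 / (6530 − 3310) = 1.028.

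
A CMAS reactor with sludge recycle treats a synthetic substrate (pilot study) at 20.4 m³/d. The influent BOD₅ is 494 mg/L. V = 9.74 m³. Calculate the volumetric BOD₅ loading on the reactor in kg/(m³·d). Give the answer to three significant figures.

L_v ≈ 1.03 kg BOD₅/(m³·d)

Volumetric loading L_v = Q·S₀ / V = 20.4 × 494 g/m³ / 9.740 m³ = 1035 g/(m³·d) = 1.035 kg BOD₅/(m³·d).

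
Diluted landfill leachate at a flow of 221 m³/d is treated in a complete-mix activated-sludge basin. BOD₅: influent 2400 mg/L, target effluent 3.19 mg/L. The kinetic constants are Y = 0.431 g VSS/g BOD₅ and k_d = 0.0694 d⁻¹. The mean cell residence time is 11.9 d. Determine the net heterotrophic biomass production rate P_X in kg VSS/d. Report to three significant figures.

Y_obs = Y / (1 + k_d θ_c) = 0.431 / (1 + 0.0694 × 11.9) = 0.431 / 1.826 = 0.2361.
Substrate removed = Q·(S₀ − S) = 221 m³/d × (2400 − 3.19) g/m³ = 5.3×10^5 g/d = 529.7 kg/d.
Net biomass production P_X = Y_obs × Q·(S₀ − S) = 0.2361 × 529.7 = 125.0 kg VSS/d.

P_X ≈ 125 kg VSS/d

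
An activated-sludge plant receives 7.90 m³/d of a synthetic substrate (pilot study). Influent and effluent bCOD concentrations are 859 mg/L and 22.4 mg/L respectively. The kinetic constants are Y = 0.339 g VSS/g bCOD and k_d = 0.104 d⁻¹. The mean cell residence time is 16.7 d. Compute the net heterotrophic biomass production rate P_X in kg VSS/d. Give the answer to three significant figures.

Y_obs = Y / (1 + k_d θ_c) = 0.339 / (1 + 0.104 × 16.7) = 0.339 / 2.737 = 0.1239.
Mass of bCOD removed per day: Q(S₀ − S) = 7.90 × 836.6 g/m³ = 6.609 kg/d.
Net biomass production P_X = Y_obs × Q·(S₀ − S) = 0.1239 × 6.609 = 0.8187 kg VSS/d.

P_X ≈ 0.819 kg VSS/d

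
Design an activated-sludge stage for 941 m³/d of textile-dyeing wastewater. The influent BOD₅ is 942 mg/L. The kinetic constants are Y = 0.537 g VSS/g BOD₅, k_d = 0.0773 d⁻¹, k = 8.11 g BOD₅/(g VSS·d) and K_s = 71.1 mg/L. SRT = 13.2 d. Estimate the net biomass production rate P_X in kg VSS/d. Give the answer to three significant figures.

P_X ≈ 235 kg VSS/d

From the Monod/SRT balance for a CMAS, S = K_s·(1+k_d θ_c)/[θ_c·(Y k − k_d) − 1] = 71.1 × (1 + 0.0773 × 13.2) / [13.2 × (0.537 × 8.11 − 0.0773) − 1] = 143.6 / 55.47 = 2.590 mg/L.
Observed yield with endogenous decay: Y_obs = Y / (1 + k_d·θ_c) = 0.537 / (1 + 0.0773 × 13.2) = 0.537 / 2.020 = 0.2658 g VSS/g BOD₅.
Substrate removed = Q·(S₀ − S) = 941 m³/d × (942 − 2.59) g/m³ = 8.84×10^5 g/d = 884.0 kg/d.
P_X = Y_obs · Q(S₀ − S) = 0.2658 × 884.0 = 235.0 kg VSS/d.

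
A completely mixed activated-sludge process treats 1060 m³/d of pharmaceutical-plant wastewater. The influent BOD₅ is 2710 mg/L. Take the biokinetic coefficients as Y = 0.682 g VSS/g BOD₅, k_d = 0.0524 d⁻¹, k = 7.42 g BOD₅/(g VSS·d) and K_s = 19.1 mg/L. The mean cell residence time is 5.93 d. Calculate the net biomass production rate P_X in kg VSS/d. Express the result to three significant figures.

P_X ≈ 1490 kg VSS/d

Effluent substrate depends only on kinetics and SRT: S = K_s(1 + k_d θ_c) / [θ_c(Yk − k_d) − 1] = 19.1 × (1 + 0.0524 × 5.93) / [5.93 × (0.682 × 7.42 − 0.0524) − 1] = 25.03 / 28.70 = 0.8724 mg/L.
Y_obs = Y / (1 + k_d θ_c) = 0.682 / (1 + 0.0524 × 5.93) = 0.682 / 1.311 = 0.5203.
Q·(S₀ − S) = 1060 × (2710 − 0.872) × 10⁻³ = 2872 kg/d removed.
P_X = Y_obs · Q(S₀ − S) = 0.5203 × 2872 = 1494 kg VSS/d.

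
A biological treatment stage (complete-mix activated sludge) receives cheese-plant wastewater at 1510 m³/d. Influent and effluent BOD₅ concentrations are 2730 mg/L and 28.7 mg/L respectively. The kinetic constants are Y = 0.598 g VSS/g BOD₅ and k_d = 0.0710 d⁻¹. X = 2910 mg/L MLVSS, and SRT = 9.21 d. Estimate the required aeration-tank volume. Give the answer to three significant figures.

V ≈ 4670 m³

Steady-state biomass mass balance: V·X·(1 + k_d·θ_c) = Y·Q·(S₀ − S)·θ_c, so V = 0.598 × 1510 × (2730 − 28.7) × 9.21 / [2910 × (1 + 0.0710 × 9.21)] = 2.25×10^7 / 4813 = 4668 m³.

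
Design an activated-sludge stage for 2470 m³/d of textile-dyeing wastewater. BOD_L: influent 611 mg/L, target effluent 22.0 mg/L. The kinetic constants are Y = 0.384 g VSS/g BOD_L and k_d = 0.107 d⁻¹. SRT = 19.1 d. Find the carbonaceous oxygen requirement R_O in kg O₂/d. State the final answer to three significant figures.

The observed yield is Y_obs = Y/(1 + k_d·θ_c) = 0.384 / (1 + 0.107 × 19.1) = 0.384 / 3.044 = 0.1262 g VSS per g BOD_L removed.
Mass of BOD_L removed per day: Q(S₀ − S) = 2470 × 589.0 g/m³ = 1455 kg/d.
Biomass synthesised: P_X = Y_obs × 1455 = 183.5 kg VSS/d.
R_O = Q·(S₀ − S) − 1.42·P_X = 1455 − 1.42 × 183.5 = 1194 kg O₂/d.

R_O ≈ 1190 kg O₂/d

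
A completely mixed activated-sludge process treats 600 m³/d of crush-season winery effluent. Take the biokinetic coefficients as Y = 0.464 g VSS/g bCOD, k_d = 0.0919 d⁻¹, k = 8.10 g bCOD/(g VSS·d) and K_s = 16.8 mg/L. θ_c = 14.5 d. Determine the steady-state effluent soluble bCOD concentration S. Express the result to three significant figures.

S ≈ 0.751 mg/L

Effluent substrate depends only on kinetics and SRT: S = K_s(1 + k_d θ_c) / [θ_c(Yk − k_d) − 1] = 16.8 × (1 + 0.0919 × 14.5) / [14.5 × (0.464 × 8.10 − 0.0919) − 1] = 39.19 / 52.16 = 0.7512 mg/L.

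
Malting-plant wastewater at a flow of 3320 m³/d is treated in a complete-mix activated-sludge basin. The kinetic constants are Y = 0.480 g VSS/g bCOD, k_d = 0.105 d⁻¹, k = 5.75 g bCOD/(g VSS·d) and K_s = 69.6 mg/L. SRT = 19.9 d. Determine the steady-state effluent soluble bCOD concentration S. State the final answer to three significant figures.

From the Monod/SRT balance for a CMAS, S = K_s·(1+k_d θ_c)/[θ_c·(Y k − k_d) − 1] = 69.6 × (1 + 0.105 × 19.9) / [19.9 × (0.480 × 5.75 − 0.105) − 1] = 215.0 / 51.83 = 4.148 mg/L.

S ≈ 4.15 mg/L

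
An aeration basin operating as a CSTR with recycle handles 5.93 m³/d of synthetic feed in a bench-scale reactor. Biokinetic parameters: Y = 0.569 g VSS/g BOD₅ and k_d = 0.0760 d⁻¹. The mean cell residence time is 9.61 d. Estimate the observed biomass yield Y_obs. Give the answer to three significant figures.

Y_obs ≈ 0.329 g VSS/g BOD₅

Y_obs = Y / (1 + k_d θ_c) = 0.569 / (1 + 0.0760 × 9.61) = 0.569 / 1.730 = 0.3288.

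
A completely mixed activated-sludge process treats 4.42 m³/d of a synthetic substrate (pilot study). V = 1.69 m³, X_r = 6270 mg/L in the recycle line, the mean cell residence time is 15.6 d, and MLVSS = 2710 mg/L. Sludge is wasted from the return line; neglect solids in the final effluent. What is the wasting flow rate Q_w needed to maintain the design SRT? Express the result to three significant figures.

θ_c = V·X/(Q_w·X_r) when wasting from the recycle, so Q_w = V·X/(θ_c·X_r) = 1.690 × 2710 / (15.6 × 6270) = 0.04682 m³/d.

Q_w ≈ 0.0468 m³/d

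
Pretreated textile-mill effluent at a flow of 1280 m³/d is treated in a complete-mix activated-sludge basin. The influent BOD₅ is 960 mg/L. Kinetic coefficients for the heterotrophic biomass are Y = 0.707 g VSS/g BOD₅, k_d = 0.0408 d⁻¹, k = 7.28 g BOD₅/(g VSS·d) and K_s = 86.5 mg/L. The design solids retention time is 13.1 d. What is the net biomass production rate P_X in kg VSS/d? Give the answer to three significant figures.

P_X ≈ 565 kg VSS/d

Effluent substrate depends only on kinetics and SRT: S = K_s(1 + k_d θ_c) / [θ_c(Yk − k_d) − 1] = 86.5 × (1 + 0.0408 × 13.1) / [13.1 × (0.707 × 7.28 − 0.0408) − 1] = 132.7 / 65.89 = 2.014 mg/L.
Observed yield with endogenous decay: Y_obs = Y / (1 + k_d·θ_c) = 0.707 / (1 + 0.0408 × 13.1) = 0.707 / 1.534 = 0.4607 g VSS/g BOD₅.
ΔS = 960 − 2.01 = 958.0 mg/L, so the substrate removal rate is 1280 × 958.0/1000 = 1226 kg BOD₅/d.
P_X = Y_obs · Q(S₀ − S) = 0.4607 × 1226 = 565.0 kg VSS/d.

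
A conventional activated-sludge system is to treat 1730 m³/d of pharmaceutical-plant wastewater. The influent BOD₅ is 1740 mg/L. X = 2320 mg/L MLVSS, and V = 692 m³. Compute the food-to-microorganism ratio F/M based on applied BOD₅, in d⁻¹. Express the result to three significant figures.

F/M ≈ 1.88 d⁻¹

Food-to-microorganism ratio F/M = Q S₀ / (V X) = 1730 × 1740 / (692.0 × 2320) = 1.875 d⁻¹.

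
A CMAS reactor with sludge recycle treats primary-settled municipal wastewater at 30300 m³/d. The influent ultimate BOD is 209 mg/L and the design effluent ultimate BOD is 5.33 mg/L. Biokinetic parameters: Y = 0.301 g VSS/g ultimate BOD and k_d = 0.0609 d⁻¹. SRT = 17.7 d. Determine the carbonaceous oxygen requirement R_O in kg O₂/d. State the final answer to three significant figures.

Observed yield with endogenous decay: Y_obs = Y / (1 + k_d·θ_c) = 0.301 / (1 + 0.0609 × 17.7) = 0.301 / 2.078 = 0.1449 g VSS/g ultimate BOD.
Q·(S₀ − S) = 30300 × (209 − 5.33) × 10⁻³ = 6171 kg/d removed.
P_X = Y_obs·Q·(S₀ − S) = 0.1449 × 6171 = 893.9 kg VSS/d.
Carbonaceous O₂ demand = substrate oxidised − cell-mass equivalent = 6171 − 1.42 × 893.9 = 4902 kg O₂/d.

R_O ≈ 4900 kg O₂/d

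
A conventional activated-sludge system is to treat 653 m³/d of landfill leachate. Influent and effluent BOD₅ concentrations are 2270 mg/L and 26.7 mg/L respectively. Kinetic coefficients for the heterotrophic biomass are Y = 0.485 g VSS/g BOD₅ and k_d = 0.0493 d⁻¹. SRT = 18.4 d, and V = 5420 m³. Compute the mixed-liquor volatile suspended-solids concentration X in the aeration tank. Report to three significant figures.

X ≈ 1260 mg/L

X = Y·Q·ΔS·θ_c / [V·(1 + k_d θ_c)] = 0.485 × 653 × (2270 − 26.7) × 18.4 / [5420 × (1 + 0.0493 × 18.4)] = 1265 mg/L.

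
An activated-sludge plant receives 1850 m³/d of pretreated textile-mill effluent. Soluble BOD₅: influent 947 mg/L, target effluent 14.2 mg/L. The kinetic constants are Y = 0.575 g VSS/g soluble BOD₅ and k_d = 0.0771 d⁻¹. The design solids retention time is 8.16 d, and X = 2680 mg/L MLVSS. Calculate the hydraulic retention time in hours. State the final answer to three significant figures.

τ ≈ 24.1 h

From the SRT design equation V = Y Q (S₀−S) θ_c / [X (1 + k_d θ_c)] = 0.575 × 1850 × (947 − 14.2) × 8.16 / [2680 × (1 + 0.0771 × 8.16)] = 8.1×10^6 / 4366 = 1854 m³.
HRT = V/Q = 1854 m³ / 1850 m³·d⁻¹ = 1.002 d × 24 = 24.06 h.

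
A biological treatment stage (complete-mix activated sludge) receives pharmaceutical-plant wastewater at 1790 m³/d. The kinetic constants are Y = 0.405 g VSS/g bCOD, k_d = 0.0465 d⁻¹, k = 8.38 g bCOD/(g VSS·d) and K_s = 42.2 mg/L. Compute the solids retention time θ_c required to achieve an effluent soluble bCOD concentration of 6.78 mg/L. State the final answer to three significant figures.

At the target effluent, Y k S/(K_s+S) = 0.405×8.38×6.78/48.98 = 0.4698 d⁻¹.
Then 1/θ_c = μ − k_d = 0.4698 − 0.0465 = 0.4233 d⁻¹, giving θ_c = 2.362 d.

θ_c ≈ 2.36 d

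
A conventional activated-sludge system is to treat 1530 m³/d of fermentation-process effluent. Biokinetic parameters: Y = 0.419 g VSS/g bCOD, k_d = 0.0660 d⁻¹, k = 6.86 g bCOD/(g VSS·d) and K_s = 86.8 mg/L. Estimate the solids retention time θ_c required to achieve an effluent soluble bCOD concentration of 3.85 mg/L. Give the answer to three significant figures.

From 1/θ_c = Y·k·S/(K_s + S) − k_d: Y·k·S/(K_s+S) = 0.419 × 6.86 × 3.85 / (86.8 + 3.85) = 0.1221 d⁻¹.
θ_c = 1/(μ − k_d) = 1/(0.1221 − 0.0660) = 1/0.05608 = 17.83 d.

θ_c ≈ 17.8 d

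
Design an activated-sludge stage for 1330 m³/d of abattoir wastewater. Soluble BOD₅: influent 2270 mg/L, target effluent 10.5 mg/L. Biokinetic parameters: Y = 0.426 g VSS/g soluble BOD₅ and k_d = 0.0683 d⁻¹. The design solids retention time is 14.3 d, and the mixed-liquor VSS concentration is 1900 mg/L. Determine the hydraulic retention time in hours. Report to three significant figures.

τ ≈ 88.0 h

Steady-state biomass mass balance: V·X·(1 + k_d·θ_c) = Y·Q·(S₀ − S)·θ_c, so V = 0.426 × 1330 × (2270 − 10.5) × 14.3 / [1900 × (1 + 0.0683 × 14.3)] = 1.83×10^7 / 3756 = 4874 m³.
Hydraulic retention time τ = V/Q = 4874 / 1330 = 3.665 d = 87.96 h.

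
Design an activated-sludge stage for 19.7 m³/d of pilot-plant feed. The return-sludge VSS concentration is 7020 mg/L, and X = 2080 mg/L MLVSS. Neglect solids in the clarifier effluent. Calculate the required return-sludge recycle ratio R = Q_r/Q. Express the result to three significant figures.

R ≈ 0.421

Mass balance around the secondary clarifier (neglecting effluent solids): R = X / (X_r − X) = 2080 / (7020 − 2080) = 0.4211.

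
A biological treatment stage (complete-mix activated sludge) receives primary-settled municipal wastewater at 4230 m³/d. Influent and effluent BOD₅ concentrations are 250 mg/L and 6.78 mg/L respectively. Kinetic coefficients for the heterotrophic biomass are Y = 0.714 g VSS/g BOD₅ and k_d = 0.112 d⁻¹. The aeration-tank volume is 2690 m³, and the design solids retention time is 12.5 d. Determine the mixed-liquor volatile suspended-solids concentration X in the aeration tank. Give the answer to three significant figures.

X ≈ 1420 mg/L

X = Y·Q·ΔS·θ_c / [V·(1 + k_d θ_c)] = 0.714 × 4230 × (250 − 6.78) × 12.5 / [2690 × (1 + 0.112 × 12.5)] = 1422 mg/L.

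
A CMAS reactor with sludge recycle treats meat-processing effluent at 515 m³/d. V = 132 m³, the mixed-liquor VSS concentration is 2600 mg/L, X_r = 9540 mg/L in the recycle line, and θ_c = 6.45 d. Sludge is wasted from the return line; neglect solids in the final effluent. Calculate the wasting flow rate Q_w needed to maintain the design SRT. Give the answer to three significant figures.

Q_w ≈ 5.58 m³/d

Wasting from the return line (neglecting effluent solids): Q_w = V·X / (θ_c·X_r) = 132.0 × 2600 / (6.45 × 9540) = 5.577 m³/d.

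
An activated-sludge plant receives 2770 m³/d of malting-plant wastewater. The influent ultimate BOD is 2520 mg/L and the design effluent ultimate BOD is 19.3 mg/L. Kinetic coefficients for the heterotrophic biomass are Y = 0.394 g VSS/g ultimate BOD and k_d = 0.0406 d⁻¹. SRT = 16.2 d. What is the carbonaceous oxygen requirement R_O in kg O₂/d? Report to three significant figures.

Correct the yield for decay: Y_obs = Y/(1 + k_d θ_c) = 0.394 / (1 + 0.0406 × 16.2) = 0.394 / 1.658 = 0.2377.
Mass of ultimate BOD removed per day: Q(S₀ − S) = 2770 × 2501 g/m³ = 6927 kg/d.
Net sludge production P_X = 0.2377 × 6927 = 1646 kg VSS/d.
R_O = Q·(S₀ − S) − 1.42·P_X = 6927 − 1.42 × 1646 = 4589 kg O₂/d.

R_O ≈ 4590 kg O₂/d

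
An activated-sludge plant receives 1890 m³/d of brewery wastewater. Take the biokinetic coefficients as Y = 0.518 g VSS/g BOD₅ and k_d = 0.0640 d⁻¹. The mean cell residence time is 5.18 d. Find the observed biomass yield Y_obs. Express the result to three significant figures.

The observed yield is Y_obs = Y/(1 + k_d·θ_c) = 0.518 / (1 + 0.0640 × 5.18) = 0.518 / 1.332 = 0.3890 g VSS per g BOD₅ removed.

Y_obs ≈ 0.389 g VSS/g BOD₅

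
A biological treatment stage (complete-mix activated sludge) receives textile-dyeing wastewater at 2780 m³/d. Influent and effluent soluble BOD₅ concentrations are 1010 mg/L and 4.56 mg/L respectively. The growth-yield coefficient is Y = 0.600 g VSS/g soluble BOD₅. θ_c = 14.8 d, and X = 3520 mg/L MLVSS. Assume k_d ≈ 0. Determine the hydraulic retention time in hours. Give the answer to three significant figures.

With k_d = 0 the design equation reduces to V = Y Q (S₀−S) θ_c / X = 0.600 × 2780 × (1010 − 4.56) × 14.8 / 3520 = 7051 m³.
τ = V/Q = 7051/2780 = 2.536 d, or 60.87 h.

τ ≈ 60.9 h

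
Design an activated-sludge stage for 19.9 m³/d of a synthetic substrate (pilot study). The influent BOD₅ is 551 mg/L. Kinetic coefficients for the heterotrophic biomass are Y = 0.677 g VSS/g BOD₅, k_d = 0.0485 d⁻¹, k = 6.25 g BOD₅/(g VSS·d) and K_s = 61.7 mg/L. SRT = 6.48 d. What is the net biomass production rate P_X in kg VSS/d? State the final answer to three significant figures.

For a completely mixed reactor with recycle the Lawrence–McCarty relation gives S = K_s·(1 + k_d·θ_c) / [θ_c·(Y·k − k_d) − 1] = 61.7 × (1 + 0.0485 × 6.48) / [6.48 × (0.677 × 6.25 − 0.0485) − 1] = 81.09 / 26.10 = 3.106 mg/L.
Observed yield with endogenous decay: Y_obs = Y / (1 + k_d·θ_c) = 0.677 / (1 + 0.0485 × 6.48) = 0.677 / 1.314 = 0.5151 g VSS/g BOD₅.
Substrate removed = Q·(S₀ − S) = 19.9 m³/d × (551 − 3.11) g/m³ = 1.09×10^4 g/d = 10.90 kg/d.
Biomass produced: P_X = Y_obs·Q·ΔS = 0.5151 × 10.90 ≈ 5.616 kg VSS/d.

P_X ≈ 5.62 kg VSS/d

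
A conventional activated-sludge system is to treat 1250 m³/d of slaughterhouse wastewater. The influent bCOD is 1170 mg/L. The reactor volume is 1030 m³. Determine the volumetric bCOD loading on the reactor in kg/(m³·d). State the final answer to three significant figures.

L_v ≈ 1.42 kg bCOD/(m³·d)

L_v = Q S₀ / V = 1250 × 1170 × 10⁻³ / 1030 = 1.420 kg/(m³·d).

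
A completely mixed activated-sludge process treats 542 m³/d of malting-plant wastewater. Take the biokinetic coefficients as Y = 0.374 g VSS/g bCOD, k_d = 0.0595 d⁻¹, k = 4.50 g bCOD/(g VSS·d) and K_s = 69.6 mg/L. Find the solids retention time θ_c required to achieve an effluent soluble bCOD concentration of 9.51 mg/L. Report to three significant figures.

Specific growth rate at S = 9.51 mg/L: μ = YkS/(K_s+S) = 0.374·4.50·9.51/(69.6+9.51) = 0.2023 d⁻¹.
Then 1/θ_c = μ − k_d = 0.2023 − 0.0595 = 0.1428 d⁻¹, giving θ_c = 7.002 d.

θ_c ≈ 7.00 d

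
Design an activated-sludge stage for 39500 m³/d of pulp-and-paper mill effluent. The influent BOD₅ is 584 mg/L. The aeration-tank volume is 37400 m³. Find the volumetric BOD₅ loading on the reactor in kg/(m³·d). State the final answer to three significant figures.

L_v = Q S₀ / V = 39500 × 584 × 10⁻³ / 37400 = 0.6168 kg/(m³·d).

L_v ≈ 0.617 kg BOD₅/(m³·d)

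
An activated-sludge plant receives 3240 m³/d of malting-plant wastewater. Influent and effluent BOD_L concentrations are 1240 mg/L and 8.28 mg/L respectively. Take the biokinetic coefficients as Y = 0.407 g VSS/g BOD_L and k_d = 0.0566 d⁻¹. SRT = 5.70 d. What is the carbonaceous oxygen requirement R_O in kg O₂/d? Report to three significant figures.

The observed yield is Y_obs = Y/(1 + k_d·θ_c) = 0.407 / (1 + 0.0566 × 5.70) = 0.407 / 1.323 = 0.3077 g VSS per g BOD_L removed.
Mass of BOD_L removed per day: Q(S₀ − S) = 3240 × 1232 g/m³ = 3991 kg/d.
P_X = Y_obs·Q·(S₀ − S) = 0.3077 × 3991 = 1228 kg VSS/d.
R_O = Q·(S₀ − S) − 1.42·P_X = 3991 − 1.42 × 1228 = 2247 kg O₂/d.

R_O ≈ 2250 kg O₂/d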